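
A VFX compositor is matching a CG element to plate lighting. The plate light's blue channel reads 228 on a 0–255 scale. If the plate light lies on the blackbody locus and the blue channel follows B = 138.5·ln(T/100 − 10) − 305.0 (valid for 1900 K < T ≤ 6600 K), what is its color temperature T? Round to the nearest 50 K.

ln(t − 10) = (228 + 305.0) / 138.5 = 3.8484.
t − 10 = e^3.8484 = 46.917, so t = 56.917.
T = 100·t = 5692 K → 5700 K to the nearest 50 K.

5700 K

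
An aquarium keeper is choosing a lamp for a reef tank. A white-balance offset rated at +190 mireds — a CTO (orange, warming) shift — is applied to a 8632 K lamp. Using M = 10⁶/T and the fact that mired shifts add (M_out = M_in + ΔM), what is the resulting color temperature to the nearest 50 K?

M_in = 10⁶/8632 = 115.85 mireds.
M_out = 115.85 + (+190) = 305.85 mireds.
T_out = 10⁶/305.85 = 3269.6 K → 3250 K.

3250 K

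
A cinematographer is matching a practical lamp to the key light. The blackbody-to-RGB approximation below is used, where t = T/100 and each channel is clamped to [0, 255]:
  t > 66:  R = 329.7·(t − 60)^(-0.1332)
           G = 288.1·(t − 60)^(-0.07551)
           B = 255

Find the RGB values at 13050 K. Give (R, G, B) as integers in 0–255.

t = 13050/100 = 130.5; the t > 66 branch applies.
R = 329.7·(130.5 − 60)^(-0.1332) = 329.7·70.5^(-0.1332) = 329.7·0.56731 = 187.042.
G = 288.1·(130.5 − 60)^(-0.07551) = 288.1·70.5^(-0.07551) = 288.1·0.72518 = 208.923.
B = 255 by definition for t > 66.
Rounded: (187, 209, 255).

(187, 209, 255)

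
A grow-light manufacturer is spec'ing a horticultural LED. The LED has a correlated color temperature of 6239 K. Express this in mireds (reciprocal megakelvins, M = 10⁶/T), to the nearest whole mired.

M = 10⁶ / 6239 = 160.282 → 160 mireds.

160 mireds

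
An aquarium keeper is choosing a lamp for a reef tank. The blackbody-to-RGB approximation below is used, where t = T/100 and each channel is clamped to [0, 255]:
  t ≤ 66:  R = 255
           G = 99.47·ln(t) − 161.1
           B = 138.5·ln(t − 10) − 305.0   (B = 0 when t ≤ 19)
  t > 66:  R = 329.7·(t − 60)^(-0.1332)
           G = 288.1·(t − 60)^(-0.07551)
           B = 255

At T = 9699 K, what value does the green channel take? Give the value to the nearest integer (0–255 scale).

219

t = 9699/100 = 96.99; the t > 66 branch applies.
G = 288.1·(96.99 − 60)^(-0.07551) = 288.1·36.99^(-0.07551) = 288.1·0.76137 = 219.350.
Rounded: 219.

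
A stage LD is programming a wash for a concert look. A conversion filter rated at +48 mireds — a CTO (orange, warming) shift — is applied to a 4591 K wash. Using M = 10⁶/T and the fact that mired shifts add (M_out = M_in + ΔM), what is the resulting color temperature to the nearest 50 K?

3750 K

M_in = 10⁶/4591 = 217.82 mireds.
M_out = 217.82 + (+48) = 265.82 mireds.
T_out = 10⁶/265.82 = 3762.0 K → 3750 K.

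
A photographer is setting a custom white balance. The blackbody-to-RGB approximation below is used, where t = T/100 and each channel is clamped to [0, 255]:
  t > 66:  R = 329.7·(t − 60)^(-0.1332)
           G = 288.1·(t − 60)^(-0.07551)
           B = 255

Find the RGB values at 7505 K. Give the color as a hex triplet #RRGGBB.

#E6EBFF

t = 7505/100 = 75.05; the t > 66 branch applies.
R = 329.7·(75.05 − 60)^(-0.1332) = 329.7·15.05^(-0.1332) = 329.7·0.69687 = 229.758.
G = 288.1·(75.05 − 60)^(-0.07551) = 288.1·15.05^(-0.07551) = 288.1·0.81486 = 234.762.
B = 255 by definition for t > 66.
Rounded: (230, 235, 255).
In hex: #E6EBFF.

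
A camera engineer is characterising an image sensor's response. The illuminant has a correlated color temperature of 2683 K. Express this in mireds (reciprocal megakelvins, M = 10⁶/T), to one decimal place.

372.7 mireds

M = 10⁶ / 2683 = 372.717 → 372.7 mireds.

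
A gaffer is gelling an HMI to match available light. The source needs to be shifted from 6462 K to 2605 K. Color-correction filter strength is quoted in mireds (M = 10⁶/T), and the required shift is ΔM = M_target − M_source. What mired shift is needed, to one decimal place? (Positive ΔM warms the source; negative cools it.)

+229.1 mireds

M_source = 10⁶/6462 = 154.751; M_target = 10⁶/2605 = 383.877.
ΔM = 383.877 − 154.751 = 229.126 → +229.1 mireds, a warming shift.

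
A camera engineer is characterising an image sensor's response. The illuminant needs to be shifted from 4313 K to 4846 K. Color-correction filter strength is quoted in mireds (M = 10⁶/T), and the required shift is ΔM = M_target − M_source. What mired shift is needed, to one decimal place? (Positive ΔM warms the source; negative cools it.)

-25.5 mireds

M_source = 10⁶/4313 = 231.857; M_target = 10⁶/4846 = 206.356.
ΔM = 206.356 − 231.857 = -25.501 → -25.5 mireds, a cooling shift.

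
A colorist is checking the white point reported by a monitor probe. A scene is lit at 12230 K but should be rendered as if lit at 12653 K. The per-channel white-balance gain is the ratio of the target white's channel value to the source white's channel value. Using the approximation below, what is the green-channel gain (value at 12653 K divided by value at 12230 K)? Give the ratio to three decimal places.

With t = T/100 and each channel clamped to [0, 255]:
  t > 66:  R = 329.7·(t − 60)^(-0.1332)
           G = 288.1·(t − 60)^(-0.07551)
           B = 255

0.995

At 12230 K (t = 122.3):
  G = 288.1·(122.3 − 60)^(-0.07551) = 288.1·62.3^(-0.07551) = 288.1·0.73198 = 210.883.
At 12653 K (t = 126.53):
  G = 288.1·(126.53 − 60)^(-0.07551) = 288.1·66.53^(-0.07551) = 288.1·0.72836 = 209.839.
Gain = 209.839 / 210.883 = 0.9951 → 0.995.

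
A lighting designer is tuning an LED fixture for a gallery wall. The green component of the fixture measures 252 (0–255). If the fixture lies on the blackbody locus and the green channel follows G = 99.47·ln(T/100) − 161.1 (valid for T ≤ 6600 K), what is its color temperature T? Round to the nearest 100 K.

6400 K

ln t = (252 + 161.1) / 99.47 = 4.1530.
t = e^4.1530 = 63.625.
T = 100·t = 6363 K → 6400 K to the nearest 100 K.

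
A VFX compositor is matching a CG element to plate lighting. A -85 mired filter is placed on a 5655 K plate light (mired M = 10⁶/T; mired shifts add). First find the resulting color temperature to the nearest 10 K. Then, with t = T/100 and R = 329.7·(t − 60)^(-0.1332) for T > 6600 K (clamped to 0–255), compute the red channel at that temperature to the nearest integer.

M_in = 10⁶/5655 = 176.83; M_out = 176.83 + (-85) = 91.83.
T_out = 10⁶/91.83 = 10889.1 K → 10890 K; t = 108.9.
R = 329.7·(108.9 − 60)^(-0.1332) = 329.7·48.9^(-0.1332) = 329.7·0.59564 = 196.383.
Rounded: 196.

196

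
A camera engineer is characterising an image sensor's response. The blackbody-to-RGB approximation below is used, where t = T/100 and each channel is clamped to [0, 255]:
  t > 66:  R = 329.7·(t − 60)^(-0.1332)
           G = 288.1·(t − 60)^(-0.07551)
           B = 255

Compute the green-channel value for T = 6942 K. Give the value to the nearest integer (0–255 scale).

243

t = 6942/100 = 69.42; the t > 66 branch applies.
G = 288.1·(69.42 − 60)^(-0.07551) = 288.1·9.42^(-0.07551) = 288.1·0.84421 = 243.216.
Rounded: 243.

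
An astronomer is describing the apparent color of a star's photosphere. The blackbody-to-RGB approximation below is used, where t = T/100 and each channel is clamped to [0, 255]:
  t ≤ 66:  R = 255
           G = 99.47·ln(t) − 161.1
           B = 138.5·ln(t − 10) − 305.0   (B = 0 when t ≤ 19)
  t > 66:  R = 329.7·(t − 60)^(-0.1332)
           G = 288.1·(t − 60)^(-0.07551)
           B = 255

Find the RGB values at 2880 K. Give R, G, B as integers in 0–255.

R=255, G=173, B=101

t = 2880/100 = 28.8; the t ≤ 66 branch applies.
R = 255 by definition for t ≤ 66.
G = 99.47·ln 28.8 − 161.1 = 99.47·3.3604 − 161.1 = 173.157.
B = 138.5·ln(28.8 − 10) − 305.0 = 138.5·ln 18.8 − 305.0 = 138.5·2.9339 − 305.0 = 101.339.
Rounded: (255, 173, 101).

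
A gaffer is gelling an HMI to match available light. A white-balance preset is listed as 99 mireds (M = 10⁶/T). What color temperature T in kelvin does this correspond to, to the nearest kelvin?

T = 10⁶ / 99 = 10101.01 K → 10101 K.

10101 K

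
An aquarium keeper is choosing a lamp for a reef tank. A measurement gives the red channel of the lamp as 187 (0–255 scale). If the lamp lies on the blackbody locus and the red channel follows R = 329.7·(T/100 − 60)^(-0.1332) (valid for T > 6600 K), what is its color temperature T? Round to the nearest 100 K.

13100 K

(t − 60)^(-0.1332) = 187/329.7 = 0.56718.
t − 60 = 0.56718^(1/-0.1332) = 0.56718^(-7.508) = 70.620, so t = 130.620.
T = 100·t = 13062 K → 13100 K to the nearest 100 K.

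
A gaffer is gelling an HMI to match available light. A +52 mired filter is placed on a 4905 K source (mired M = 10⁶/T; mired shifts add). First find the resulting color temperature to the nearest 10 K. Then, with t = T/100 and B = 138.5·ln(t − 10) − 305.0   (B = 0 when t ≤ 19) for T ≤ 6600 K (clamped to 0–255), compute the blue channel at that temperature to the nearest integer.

162

M_in = 10⁶/4905 = 203.87; M_out = 203.87 + (+52) = 255.87.
T_out = 10⁶/255.87 = 3908.2 K → 3910 K; t = 39.1.
B = 138.5·ln(39.1 − 10) − 305.0 = 138.5·ln 29.1 − 305.0 = 138.5·3.3707 − 305.0 = 161.847.
Rounded: 162.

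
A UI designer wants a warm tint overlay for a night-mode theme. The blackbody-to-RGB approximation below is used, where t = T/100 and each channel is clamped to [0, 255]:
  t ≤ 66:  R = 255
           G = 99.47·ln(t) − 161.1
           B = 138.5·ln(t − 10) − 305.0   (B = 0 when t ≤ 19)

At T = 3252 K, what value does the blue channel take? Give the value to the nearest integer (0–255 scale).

t = 3252/100 = 32.52; the t ≤ 66 branch applies.
B = 138.5·ln(32.52 − 10) − 305.0 = 138.5·ln 22.52 − 305.0 = 138.5·3.1144 − 305.0 = 126.345.
Rounded: 126.

126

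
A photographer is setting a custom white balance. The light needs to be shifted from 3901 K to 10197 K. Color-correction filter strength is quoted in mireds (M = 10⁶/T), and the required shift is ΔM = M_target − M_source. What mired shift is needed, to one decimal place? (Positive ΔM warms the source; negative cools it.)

M_source = 10⁶/3901 = 256.345; M_target = 10⁶/10197 = 98.068.
ΔM = 98.068 − 256.345 = -158.276 → -158.3 mireds, a cooling shift.

-158.3 mireds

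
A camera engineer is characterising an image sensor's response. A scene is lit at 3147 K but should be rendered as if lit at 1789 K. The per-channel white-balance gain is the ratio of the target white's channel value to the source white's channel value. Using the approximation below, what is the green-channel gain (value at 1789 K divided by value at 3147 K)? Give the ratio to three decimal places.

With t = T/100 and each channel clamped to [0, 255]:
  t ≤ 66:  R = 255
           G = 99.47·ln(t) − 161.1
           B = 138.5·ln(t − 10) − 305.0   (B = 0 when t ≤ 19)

At 3147 K (t = 31.47):
  G = 99.47·ln 31.47 − 161.1 = 99.47·3.4490 − 161.1 = 181.975.
At 1789 K (t = 17.89):
  G = 99.47·ln 17.89 − 161.1 = 99.47·2.8842 − 161.1 = 125.796.
Gain = 125.796 / 181.975 = 0.6913 → 0.691.

0.691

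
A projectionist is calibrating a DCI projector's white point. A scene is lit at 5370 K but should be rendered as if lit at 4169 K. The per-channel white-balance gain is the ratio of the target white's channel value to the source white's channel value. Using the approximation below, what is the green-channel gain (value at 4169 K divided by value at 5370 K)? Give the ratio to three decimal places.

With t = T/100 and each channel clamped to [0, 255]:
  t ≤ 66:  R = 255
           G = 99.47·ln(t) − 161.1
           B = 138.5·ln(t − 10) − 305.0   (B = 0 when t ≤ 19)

At 5370 K (t = 53.7):
  G = 99.47·ln 53.7 − 161.1 = 99.47·3.9834 − 161.1 = 235.130.
At 4169 K (t = 41.69):
  G = 99.47·ln 41.69 − 161.1 = 99.47·3.7303 − 161.1 = 209.949.
Gain = 209.949 / 235.130 = 0.8929 → 0.893.

0.893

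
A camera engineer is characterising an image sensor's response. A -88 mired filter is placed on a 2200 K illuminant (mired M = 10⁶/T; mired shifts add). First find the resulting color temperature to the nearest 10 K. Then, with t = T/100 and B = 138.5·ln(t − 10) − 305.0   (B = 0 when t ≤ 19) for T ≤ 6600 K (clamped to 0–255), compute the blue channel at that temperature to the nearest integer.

M_in = 10⁶/2200 = 454.55; M_out = 454.55 + (-88) = 366.55.
T_out = 10⁶/366.55 = 2728.2 K → 2730 K; t = 27.3.
B = 138.5·ln(27.3 − 10) − 305.0 = 138.5·ln 17.3 − 305.0 = 138.5·2.8507 − 305.0 = 89.823.
Rounded: 90.

90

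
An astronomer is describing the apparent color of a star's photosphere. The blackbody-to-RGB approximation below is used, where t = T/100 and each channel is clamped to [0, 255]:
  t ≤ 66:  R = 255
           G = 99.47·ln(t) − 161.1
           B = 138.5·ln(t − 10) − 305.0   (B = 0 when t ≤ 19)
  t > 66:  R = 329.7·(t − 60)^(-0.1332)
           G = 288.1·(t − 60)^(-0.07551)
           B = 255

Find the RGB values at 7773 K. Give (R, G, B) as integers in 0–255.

t = 7773/100 = 77.73; the t > 66 branch applies.
R = 329.7·(77.73 − 60)^(-0.1332) = 329.7·17.73^(-0.1332) = 329.7·0.68182 = 224.797.
G = 288.1·(77.73 − 60)^(-0.07551) = 288.1·17.73^(-0.07551) = 288.1·0.80484 = 231.875.
B = 255 by definition for t > 66.
Rounded: (225, 232, 255).

(225, 232, 255)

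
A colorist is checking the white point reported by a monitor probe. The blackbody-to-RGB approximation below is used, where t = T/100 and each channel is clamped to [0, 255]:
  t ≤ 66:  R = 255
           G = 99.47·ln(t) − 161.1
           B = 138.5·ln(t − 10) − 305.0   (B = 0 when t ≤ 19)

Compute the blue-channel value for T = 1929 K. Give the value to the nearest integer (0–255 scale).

t = 1929/100 = 19.29; the t ≤ 66 branch applies.
B = 138.5·ln(19.29 − 10) − 305.0 = 138.5·ln 9.29 − 305.0 = 138.5·2.2289 − 305.0 = 3.708.
Rounded: 4.

4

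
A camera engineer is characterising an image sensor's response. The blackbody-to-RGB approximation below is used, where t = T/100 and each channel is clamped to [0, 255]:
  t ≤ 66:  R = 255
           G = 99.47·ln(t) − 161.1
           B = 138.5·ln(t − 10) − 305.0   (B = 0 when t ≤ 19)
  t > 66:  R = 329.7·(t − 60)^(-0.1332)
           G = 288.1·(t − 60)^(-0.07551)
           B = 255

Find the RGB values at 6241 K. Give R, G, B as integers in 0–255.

R=255, G=250, B=243

t = 6241/100 = 62.41; the t ≤ 66 branch applies.
R = 255 by definition for t ≤ 66.
G = 99.47·ln 62.41 − 161.1 = 99.47·4.1337 − 161.1 = 250.082.
B = 138.5·ln(62.41 − 10) − 305.0 = 138.5·ln 52.41 − 305.0 = 138.5·3.9591 − 305.0 = 243.335.
Rounded: (255, 250, 243).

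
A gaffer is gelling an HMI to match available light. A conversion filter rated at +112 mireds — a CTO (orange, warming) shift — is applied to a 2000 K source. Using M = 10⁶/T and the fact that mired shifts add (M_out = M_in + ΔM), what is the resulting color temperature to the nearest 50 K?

M_in = 10⁶/2000 = 500.00 mireds.
M_out = 500.00 + (+112) = 612.00 mireds.
T_out = 10⁶/612.00 = 1634.0 K → 1650 K.

1650 K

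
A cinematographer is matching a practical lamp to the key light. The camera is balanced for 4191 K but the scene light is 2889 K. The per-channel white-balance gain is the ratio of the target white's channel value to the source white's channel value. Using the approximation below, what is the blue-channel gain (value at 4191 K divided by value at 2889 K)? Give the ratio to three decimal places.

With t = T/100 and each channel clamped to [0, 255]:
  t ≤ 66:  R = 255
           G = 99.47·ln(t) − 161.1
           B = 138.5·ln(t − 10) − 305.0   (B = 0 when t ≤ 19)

At 2889 K (t = 28.89):
  B = 138.5·ln(28.89 − 10) − 305.0 = 138.5·ln 18.89 − 305.0 = 138.5·2.9386 − 305.0 = 102.001.
At 4191 K (t = 41.91):
  B = 138.5·ln(41.91 − 10) − 305.0 = 138.5·ln 31.91 − 305.0 = 138.5·3.4629 − 305.0 = 174.614.
Gain = 174.614 / 102.001 = 1.7119 → 1.712.

1.712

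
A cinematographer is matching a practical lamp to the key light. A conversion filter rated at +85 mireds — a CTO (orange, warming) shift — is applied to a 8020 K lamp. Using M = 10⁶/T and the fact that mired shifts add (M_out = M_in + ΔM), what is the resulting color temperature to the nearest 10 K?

M_in = 10⁶/8020 = 124.69 mireds.
M_out = 124.69 + (+85) = 209.69 mireds.
T_out = 10⁶/209.69 = 4769.0 K → 4770 K.

4770 K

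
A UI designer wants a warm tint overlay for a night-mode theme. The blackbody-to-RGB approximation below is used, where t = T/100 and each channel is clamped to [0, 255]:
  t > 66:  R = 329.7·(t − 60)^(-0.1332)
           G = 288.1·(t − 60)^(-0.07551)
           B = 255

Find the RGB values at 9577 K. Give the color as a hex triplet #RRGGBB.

t = 9577/100 = 95.77; the t > 66 branch applies.
R = 329.7·(95.77 − 60)^(-0.1332) = 329.7·35.77^(-0.1332) = 329.7·0.62097 = 204.734.
G = 288.1·(95.77 − 60)^(-0.07551) = 288.1·35.77^(-0.07551) = 288.1·0.76330 = 219.906.
B = 255 by definition for t > 66.
Rounded: (205, 220, 255).
In hex: #CDDCFF.

#CDDCFF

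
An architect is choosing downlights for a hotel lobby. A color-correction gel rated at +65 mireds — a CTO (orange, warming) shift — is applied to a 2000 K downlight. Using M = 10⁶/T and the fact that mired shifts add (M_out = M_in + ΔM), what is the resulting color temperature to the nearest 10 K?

M_in = 10⁶/2000 = 500.00 mireds.
M_out = 500.00 + (+65) = 565.00 mireds.
T_out = 10⁶/565.00 = 1769.9 K → 1770 K.

1770 K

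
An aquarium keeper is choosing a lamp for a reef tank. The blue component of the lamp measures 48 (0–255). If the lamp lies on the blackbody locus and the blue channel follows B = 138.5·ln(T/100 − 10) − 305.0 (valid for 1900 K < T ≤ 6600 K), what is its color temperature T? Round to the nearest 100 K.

2300 K

ln(t − 10) = (48 + 305.0) / 138.5 = 2.5487.
t − 10 = e^2.5487 = 12.791, so t = 22.791.
T = 100·t = 2279 K → 2300 K to the nearest 100 K.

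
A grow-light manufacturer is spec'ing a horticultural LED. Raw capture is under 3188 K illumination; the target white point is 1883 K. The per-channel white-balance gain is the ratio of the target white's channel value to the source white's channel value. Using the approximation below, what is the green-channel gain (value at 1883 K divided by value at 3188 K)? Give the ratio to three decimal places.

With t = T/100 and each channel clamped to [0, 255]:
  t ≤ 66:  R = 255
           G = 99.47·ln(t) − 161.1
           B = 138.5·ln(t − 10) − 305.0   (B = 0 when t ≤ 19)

At 3188 K (t = 31.88):
  G = 99.47·ln 31.88 − 161.1 = 99.47·3.4620 − 161.1 = 183.263.
At 1883 K (t = 18.83):
  G = 99.47·ln 18.83 − 161.1 = 99.47·2.9355 − 161.1 = 130.889.
Gain = 130.889 / 183.263 = 0.7142 → 0.714.

0.714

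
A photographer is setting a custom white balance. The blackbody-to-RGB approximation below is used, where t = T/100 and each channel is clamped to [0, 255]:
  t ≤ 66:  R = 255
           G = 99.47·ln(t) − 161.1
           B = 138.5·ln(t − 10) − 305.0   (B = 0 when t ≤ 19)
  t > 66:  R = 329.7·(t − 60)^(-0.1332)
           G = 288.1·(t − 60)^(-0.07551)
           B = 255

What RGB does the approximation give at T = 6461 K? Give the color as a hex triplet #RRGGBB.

t = 6461/100 = 64.61; the t ≤ 66 branch applies.
R = 255 by definition for t ≤ 66.
G = 99.47·ln 64.61 − 161.1 = 99.47·4.1684 − 161.1 = 253.528.
B = 138.5·ln(64.61 − 10) − 305.0 = 138.5·ln 54.61 − 305.0 = 138.5·4.0002 − 305.0 = 249.030.
Rounded: (255, 254, 249).
In hex: #FFFEF9.

#FFFEF9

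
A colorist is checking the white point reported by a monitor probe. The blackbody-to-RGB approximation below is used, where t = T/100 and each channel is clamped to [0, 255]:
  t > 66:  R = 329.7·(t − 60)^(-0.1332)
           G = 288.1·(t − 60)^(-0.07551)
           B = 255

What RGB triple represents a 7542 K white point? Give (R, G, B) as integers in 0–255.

t = 7542/100 = 75.42; the t > 66 branch applies.
R = 329.7·(75.42 − 60)^(-0.1332) = 329.7·15.42^(-0.1332) = 329.7·0.69462 = 229.016.
G = 288.1·(75.42 − 60)^(-0.07551) = 288.1·15.42^(-0.07551) = 288.1·0.81337 = 234.332.
B = 255 by definition for t > 66.
Rounded: (229, 234, 255).

(229, 234, 255)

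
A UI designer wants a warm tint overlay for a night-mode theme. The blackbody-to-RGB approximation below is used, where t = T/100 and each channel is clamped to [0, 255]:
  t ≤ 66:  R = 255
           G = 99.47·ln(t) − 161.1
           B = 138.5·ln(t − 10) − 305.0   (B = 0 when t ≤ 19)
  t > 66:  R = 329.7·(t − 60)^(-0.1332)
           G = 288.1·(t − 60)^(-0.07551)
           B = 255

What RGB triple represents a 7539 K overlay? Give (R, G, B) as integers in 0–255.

(229, 234, 255)

t = 7539/100 = 75.39; the t > 66 branch applies.
R = 329.7·(75.39 − 60)^(-0.1332) = 329.7·15.39^(-0.1332) = 329.7·0.69480 = 229.076.
G = 288.1·(75.39 − 60)^(-0.07551) = 288.1·15.39^(-0.07551) = 288.1·0.81349 = 234.366.
B = 255 by definition for t > 66.
Rounded: (229, 234, 255).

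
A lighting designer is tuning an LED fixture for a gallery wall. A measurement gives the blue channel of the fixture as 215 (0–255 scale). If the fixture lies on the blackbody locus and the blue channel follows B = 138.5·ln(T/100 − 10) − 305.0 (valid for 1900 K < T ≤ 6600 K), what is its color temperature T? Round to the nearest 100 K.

ln(t − 10) = (215 + 305.0) / 138.5 = 3.7545.
t − 10 = e^3.7545 = 42.713, so t = 52.713.
T = 100·t = 5271 K → 5300 K to the nearest 100 K.

5300 K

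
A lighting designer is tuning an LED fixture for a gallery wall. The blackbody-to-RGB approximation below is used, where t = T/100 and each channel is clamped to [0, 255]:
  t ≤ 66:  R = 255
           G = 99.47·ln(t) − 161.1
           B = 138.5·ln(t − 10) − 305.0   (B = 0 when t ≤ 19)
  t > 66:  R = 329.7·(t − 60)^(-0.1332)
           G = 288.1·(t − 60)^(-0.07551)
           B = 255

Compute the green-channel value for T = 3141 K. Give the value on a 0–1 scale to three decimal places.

t = 3141/100 = 31.41; the t ≤ 66 branch applies.
G = 99.47·ln 31.41 − 161.1 = 99.47·3.4471 − 161.1 = 181.786.
On a 0–1 scale: 181.786/255 = 0.7129 → 0.713.

0.713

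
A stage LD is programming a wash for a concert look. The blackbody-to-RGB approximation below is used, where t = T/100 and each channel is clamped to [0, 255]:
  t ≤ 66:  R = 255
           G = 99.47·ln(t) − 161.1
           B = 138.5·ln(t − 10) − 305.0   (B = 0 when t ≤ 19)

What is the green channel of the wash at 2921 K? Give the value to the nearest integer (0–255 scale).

t = 2921/100 = 29.21; the t ≤ 66 branch applies.
G = 99.47·ln 29.21 − 161.1 = 99.47·3.3745 − 161.1 = 174.563.
Rounded: 175.

175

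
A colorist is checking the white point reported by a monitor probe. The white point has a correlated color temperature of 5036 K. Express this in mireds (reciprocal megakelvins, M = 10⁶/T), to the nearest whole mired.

M = 10⁶ / 5036 = 198.570 → 199 mireds.

199 mireds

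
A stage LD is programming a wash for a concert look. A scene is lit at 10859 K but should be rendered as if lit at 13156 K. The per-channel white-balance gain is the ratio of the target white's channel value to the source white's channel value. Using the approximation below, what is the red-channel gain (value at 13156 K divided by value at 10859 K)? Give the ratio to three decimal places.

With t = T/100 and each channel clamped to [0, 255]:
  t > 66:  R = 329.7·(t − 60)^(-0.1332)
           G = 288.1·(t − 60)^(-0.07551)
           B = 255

0.950

At 10859 K (t = 108.59):
  R = 329.7·(108.59 − 60)^(-0.1332) = 329.7·48.59^(-0.1332) = 329.7·0.59615 = 196.549.
At 13156 K (t = 131.56):
  R = 329.7·(131.56 − 60)^(-0.1332) = 329.7·71.56^(-0.1332) = 329.7·0.56618 = 186.671.
Gain = 186.671 / 196.549 = 0.9497 → 0.950.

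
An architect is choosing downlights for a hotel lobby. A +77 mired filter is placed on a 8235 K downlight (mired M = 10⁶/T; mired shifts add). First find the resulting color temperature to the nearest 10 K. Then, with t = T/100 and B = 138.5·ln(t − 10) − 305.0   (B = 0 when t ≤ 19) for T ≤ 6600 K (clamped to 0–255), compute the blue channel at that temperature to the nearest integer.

207

M_in = 10⁶/8235 = 121.43; M_out = 121.43 + (+77) = 198.43.
T_out = 10⁶/198.43 = 5039.5 K → 5040 K; t = 50.4.
B = 138.5·ln(50.4 − 10) − 305.0 = 138.5·ln 40.4 − 305.0 = 138.5·3.6988 − 305.0 = 207.288.
Rounded: 207.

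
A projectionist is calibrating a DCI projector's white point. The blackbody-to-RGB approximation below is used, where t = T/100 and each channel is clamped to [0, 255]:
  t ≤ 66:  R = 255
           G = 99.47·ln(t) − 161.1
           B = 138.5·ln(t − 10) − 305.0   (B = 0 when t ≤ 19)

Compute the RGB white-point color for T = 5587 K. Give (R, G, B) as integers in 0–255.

(255, 239, 225)

t = 5587/100 = 55.87; the t ≤ 66 branch applies.
R = 255 by definition for t ≤ 66.
G = 99.47·ln 55.87 − 161.1 = 99.47·4.0230 − 161.1 = 239.071.
B = 138.5·ln(55.87 − 10) − 305.0 = 138.5·ln 45.87 − 305.0 = 138.5·3.8258 − 305.0 = 224.875.
Rounded: (255, 239, 225).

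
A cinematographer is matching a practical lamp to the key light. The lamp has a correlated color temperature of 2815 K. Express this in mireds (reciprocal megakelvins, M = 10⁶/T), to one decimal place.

M = 10⁶ / 2815 = 355.240 → 355.2 mireds.

355.2 mireds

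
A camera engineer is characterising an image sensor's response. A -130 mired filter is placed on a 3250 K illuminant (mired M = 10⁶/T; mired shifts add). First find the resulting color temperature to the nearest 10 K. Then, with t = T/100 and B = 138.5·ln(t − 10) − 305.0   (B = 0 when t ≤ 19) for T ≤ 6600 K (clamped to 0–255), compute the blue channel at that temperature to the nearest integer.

M_in = 10⁶/3250 = 307.69; M_out = 307.69 + (-130) = 177.69.
T_out = 10⁶/177.69 = 5627.7 K → 5630 K; t = 56.3.
B = 138.5·ln(56.3 − 10) − 305.0 = 138.5·ln 46.3 − 305.0 = 138.5·3.8351 − 305.0 = 226.167.
Rounded: 226.

226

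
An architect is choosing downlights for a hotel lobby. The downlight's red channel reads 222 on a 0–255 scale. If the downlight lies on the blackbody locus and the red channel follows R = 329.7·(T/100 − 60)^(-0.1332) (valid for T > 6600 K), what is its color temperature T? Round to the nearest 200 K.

8000 K

(t − 60)^(-0.1332) = 222/329.7 = 0.67334.
t − 60 = 0.67334^(1/-0.1332) = 0.67334^(-7.508) = 19.478, so t = 79.478.
T = 100·t = 7948 K → 8000 K to the nearest 200 K.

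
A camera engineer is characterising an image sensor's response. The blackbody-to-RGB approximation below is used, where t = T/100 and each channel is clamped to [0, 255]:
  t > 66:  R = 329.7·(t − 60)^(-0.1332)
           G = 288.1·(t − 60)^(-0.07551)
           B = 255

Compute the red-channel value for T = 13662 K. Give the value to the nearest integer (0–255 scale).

t = 13662/100 = 136.62; the t > 66 branch applies.
R = 329.7·(136.62 − 60)^(-0.1332) = 329.7·76.62^(-0.1332) = 329.7·0.56106 = 184.980.
Rounded: 185.

185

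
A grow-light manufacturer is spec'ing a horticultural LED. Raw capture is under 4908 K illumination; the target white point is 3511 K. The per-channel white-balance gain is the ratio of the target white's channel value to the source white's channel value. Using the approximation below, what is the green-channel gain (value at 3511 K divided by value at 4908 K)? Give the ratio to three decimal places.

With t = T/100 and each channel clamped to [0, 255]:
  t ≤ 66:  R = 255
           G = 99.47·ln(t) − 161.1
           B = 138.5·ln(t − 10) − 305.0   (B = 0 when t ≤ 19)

At 4908 K (t = 49.08):
  G = 99.47·ln 49.08 − 161.1 = 99.47·3.8935 − 161.1 = 226.182.
At 3511 K (t = 35.11):
  G = 99.47·ln 35.11 − 161.1 = 99.47·3.5585 − 161.1 = 192.863.
Gain = 192.863 / 226.182 = 0.8527 → 0.853.

0.853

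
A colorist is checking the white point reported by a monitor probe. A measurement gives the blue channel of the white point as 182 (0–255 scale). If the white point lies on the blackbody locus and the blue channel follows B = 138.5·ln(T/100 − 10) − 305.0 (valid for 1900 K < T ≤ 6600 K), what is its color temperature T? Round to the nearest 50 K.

4350 K

ln(t − 10) = (182 + 305.0) / 138.5 = 3.5162.
t − 10 = e^3.5162 = 33.658, so t = 43.658.
T = 100·t = 4366 K → 4350 K to the nearest 50 K.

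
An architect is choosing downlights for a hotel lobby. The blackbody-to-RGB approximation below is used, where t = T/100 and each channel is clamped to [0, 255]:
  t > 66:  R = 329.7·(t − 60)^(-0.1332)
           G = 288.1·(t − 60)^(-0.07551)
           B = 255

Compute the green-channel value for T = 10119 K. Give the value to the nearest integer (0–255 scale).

t = 10119/100 = 101.19; the t > 66 branch applies.
G = 288.1·(101.19 − 60)^(-0.07551) = 288.1·41.19^(-0.07551) = 288.1·0.75521 = 217.576.
Rounded: 218.

218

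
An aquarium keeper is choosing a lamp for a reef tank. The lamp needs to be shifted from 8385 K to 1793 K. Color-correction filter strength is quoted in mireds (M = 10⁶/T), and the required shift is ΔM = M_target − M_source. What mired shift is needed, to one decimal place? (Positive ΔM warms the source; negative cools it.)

M_source = 10⁶/8385 = 119.261; M_target = 10⁶/1793 = 557.724.
ΔM = 557.724 − 119.261 = 438.464 → +438.5 mireds, a warming shift.

+438.5 mireds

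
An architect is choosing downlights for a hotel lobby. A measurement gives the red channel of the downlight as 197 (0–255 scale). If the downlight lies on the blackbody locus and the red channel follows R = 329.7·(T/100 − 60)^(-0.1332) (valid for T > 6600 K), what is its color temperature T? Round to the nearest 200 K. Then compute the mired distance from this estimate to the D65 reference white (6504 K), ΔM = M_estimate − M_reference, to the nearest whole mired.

-61 mireds

(t − 60)^(-0.1332) = 197/329.7 = 0.59751.
t − 60 = 0.59751^(1/-0.1332) = 0.59751^(-7.508) = 47.761, so t = 107.761.
T = 100·t = 10776 K → 10800 K to the nearest 200 K.
M_estimate = 10⁶/10800 = 92.59; M_reference = 10⁶/6504 = 153.75.
ΔM = 92.59 − 153.75 = -61.16 → -61 mireds.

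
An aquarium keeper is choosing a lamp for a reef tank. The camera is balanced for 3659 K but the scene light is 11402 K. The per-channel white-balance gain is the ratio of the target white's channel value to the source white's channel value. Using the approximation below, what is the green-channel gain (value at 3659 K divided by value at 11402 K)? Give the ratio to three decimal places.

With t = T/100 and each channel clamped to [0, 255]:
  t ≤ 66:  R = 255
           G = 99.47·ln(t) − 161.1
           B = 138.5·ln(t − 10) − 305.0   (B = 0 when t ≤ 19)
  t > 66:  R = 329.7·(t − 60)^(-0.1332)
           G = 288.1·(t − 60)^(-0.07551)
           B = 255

0.924

At 11402 K (t = 114.02):
  G = 288.1·(114.02 − 60)^(-0.07551) = 288.1·54.02^(-0.07551) = 288.1·0.73990 = 213.166.
At 3659 K (t = 36.59):
  G = 99.47·ln 36.59 − 161.1 = 99.47·3.5998 − 161.1 = 196.970.
Gain = 196.970 / 213.166 = 0.9240 → 0.924.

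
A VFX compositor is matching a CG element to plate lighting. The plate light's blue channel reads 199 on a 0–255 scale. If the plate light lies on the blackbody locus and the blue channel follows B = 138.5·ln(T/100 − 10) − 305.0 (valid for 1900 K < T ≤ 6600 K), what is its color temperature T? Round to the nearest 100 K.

ln(t − 10) = (199 + 305.0) / 138.5 = 3.6390.
t − 10 = e^3.6390 = 38.053, so t = 48.053.
T = 100·t = 4805 K → 4800 K to the nearest 100 K.

4800 K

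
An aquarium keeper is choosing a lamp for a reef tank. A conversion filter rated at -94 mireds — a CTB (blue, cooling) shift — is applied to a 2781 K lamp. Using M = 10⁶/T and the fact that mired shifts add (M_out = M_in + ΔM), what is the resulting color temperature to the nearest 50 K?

3750 K

M_in = 10⁶/2781 = 359.58 mireds.
M_out = 359.58 + (-94) = 265.58 mireds.
T_out = 10⁶/265.58 = 3765.3 K → 3750 K.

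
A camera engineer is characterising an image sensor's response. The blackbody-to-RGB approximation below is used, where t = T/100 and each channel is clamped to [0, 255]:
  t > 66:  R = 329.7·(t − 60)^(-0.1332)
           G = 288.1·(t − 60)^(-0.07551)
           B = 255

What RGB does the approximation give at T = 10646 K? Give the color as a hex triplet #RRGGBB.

#C6D8FF

t = 10646/100 = 106.46; the t > 66 branch applies.
R = 329.7·(106.46 − 60)^(-0.1332) = 329.7·46.46^(-0.1332) = 329.7·0.59972 = 197.726.
G = 288.1·(106.46 − 60)^(-0.07551) = 288.1·46.46^(-0.07551) = 288.1·0.74837 = 215.607.
B = 255 by definition for t > 66.
Rounded: (198, 216, 255).
In hex: #C6D8FF.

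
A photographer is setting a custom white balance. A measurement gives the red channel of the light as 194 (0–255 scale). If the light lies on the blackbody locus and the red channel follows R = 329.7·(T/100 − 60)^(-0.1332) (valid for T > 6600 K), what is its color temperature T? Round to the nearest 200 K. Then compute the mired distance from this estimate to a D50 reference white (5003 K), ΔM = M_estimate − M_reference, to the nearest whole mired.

(t − 60)^(-0.1332) = 194/329.7 = 0.58841.
t − 60 = 0.58841^(1/-0.1332) = 0.58841^(-7.508) = 53.593, so t = 113.593.
T = 100·t = 11359 K → 11400 K to the nearest 200 K.
M_estimate = 10⁶/11400 = 87.72; M_reference = 10⁶/5003 = 199.88.
ΔM = 87.72 − 199.88 = -112.16 → -112 mireds.

-112 mireds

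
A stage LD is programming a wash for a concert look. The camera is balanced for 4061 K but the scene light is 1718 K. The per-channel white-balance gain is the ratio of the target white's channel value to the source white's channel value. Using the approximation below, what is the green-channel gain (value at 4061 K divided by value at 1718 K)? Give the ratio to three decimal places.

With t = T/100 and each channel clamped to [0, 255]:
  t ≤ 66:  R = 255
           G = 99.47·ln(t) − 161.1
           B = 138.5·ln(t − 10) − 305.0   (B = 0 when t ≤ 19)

1.703

At 1718 K (t = 17.18):
  G = 99.47·ln 17.18 − 161.1 = 99.47·2.8437 − 161.1 = 121.767.
At 4061 K (t = 40.61):
  G = 99.47·ln 40.61 − 161.1 = 99.47·3.7040 − 161.1 = 207.338.
Gain = 207.338 / 121.767 = 1.7027 → 1.703.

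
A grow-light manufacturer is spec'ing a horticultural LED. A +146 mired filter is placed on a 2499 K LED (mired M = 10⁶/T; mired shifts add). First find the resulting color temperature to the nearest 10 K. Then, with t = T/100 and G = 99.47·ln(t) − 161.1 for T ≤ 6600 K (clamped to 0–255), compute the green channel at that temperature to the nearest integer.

128

M_in = 10⁶/2499 = 400.16; M_out = 400.16 + (+146) = 546.16.
T_out = 10⁶/546.16 = 1831.0 K → 1830 K; t = 18.3.
G = 99.47·ln 18.3 − 161.1 = 99.47·2.9069 − 161.1 = 128.049.
Rounded: 128.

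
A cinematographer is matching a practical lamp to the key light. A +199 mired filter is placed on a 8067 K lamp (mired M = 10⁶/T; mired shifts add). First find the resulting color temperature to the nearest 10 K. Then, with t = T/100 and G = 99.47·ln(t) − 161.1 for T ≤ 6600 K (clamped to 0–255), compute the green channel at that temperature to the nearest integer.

M_in = 10⁶/8067 = 123.96; M_out = 123.96 + (+199) = 322.96.
T_out = 10⁶/322.96 = 3096.3 K → 3100 K; t = 31.
G = 99.47·ln 31 − 161.1 = 99.47·3.4340 − 161.1 = 180.479.
Rounded: 180.

180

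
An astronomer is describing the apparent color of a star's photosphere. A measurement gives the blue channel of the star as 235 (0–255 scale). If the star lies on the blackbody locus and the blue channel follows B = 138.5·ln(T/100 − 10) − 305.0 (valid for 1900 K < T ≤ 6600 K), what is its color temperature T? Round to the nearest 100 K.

5900 K

ln(t − 10) = (235 + 305.0) / 138.5 = 3.8989.
t − 10 = e^3.8989 = 49.349, so t = 59.349.
T = 100·t = 5935 K → 5900 K to the nearest 100 K.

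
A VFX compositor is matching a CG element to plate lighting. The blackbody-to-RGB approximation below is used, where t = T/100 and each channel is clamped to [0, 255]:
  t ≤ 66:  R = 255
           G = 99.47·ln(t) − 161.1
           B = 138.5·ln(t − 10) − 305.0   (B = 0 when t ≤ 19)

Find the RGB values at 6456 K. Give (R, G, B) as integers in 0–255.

(255, 253, 249)

t = 6456/100 = 64.56; the t ≤ 66 branch applies.
R = 255 by definition for t ≤ 66.
G = 99.47·ln 64.56 − 161.1 = 99.47·4.1676 − 161.1 = 253.451.
B = 138.5·ln(64.56 − 10) − 305.0 = 138.5·ln 54.56 − 305.0 = 138.5·3.9993 − 305.0 = 248.903.
Rounded: (255, 253, 249).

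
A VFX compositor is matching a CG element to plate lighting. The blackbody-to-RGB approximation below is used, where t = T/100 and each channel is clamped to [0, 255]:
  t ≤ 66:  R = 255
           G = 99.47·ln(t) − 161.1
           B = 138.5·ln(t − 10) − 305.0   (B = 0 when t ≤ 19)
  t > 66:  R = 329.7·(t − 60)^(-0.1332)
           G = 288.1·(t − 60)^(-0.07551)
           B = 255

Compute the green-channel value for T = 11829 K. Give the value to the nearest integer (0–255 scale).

212

t = 11829/100 = 118.29; the t > 66 branch applies.
G = 288.1·(118.29 − 60)^(-0.07551) = 288.1·58.29^(-0.07551) = 288.1·0.73566 = 211.945.
Rounded: 212.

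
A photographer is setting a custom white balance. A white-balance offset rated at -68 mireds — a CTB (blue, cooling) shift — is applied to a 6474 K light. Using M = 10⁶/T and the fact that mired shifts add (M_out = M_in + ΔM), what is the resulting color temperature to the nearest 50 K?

M_in = 10⁶/6474 = 154.46 mireds.
M_out = 154.46 + (-68) = 86.46 mireds.
T_out = 10⁶/86.46 = 11565.5 K → 11550 K.

11550 K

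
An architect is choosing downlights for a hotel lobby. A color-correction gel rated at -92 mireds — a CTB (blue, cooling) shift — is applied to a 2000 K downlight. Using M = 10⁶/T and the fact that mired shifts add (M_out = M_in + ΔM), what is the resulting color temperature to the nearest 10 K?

2450 K

M_in = 10⁶/2000 = 500.00 mireds.
M_out = 500.00 + (-92) = 408.00 mireds.
T_out = 10⁶/408.00 = 2451.0 K → 2450 K.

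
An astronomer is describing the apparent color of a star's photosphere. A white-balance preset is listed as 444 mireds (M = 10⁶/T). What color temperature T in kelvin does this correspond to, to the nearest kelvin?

T = 10⁶ / 444 = 2252.25 K → 2252 K.

2252 K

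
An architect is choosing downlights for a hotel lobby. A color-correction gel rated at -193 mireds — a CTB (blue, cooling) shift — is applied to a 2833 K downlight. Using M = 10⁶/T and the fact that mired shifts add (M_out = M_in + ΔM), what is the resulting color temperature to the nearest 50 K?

6250 K

M_in = 10⁶/2833 = 352.98 mireds.
M_out = 352.98 + (-193) = 159.98 mireds.
T_out = 10⁶/159.98 = 6250.7 K → 6250 K.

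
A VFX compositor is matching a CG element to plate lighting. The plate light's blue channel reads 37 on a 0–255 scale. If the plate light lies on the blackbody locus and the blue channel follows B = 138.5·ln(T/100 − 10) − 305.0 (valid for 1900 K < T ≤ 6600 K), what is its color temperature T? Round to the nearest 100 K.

ln(t − 10) = (37 + 305.0) / 138.5 = 2.4693.
t − 10 = e^2.4693 = 11.814, so t = 21.814.
T = 100·t = 2181 K → 2200 K to the nearest 100 K.

2200 K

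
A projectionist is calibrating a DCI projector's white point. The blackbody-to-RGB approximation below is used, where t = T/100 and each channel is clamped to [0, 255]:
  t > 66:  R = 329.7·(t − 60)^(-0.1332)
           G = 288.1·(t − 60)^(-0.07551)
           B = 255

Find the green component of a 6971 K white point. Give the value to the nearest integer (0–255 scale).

243

t = 6971/100 = 69.71; the t > 66 branch applies.
G = 288.1·(69.71 − 60)^(-0.07551) = 288.1·9.71^(-0.07551) = 288.1·0.84228 = 242.660.
Rounded: 243.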